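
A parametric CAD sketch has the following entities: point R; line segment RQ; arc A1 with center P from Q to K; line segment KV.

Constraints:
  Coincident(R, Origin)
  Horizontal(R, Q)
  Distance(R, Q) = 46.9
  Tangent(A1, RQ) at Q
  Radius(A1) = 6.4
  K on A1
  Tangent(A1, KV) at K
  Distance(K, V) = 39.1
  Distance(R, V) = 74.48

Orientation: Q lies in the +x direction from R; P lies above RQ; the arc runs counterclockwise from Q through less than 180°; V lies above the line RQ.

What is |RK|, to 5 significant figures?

53.449

Checks: |PK| = 6.400 ✓; ∠(PK, KV) = 90.00° ✓; |KV| = 39.10 ✓; |RV| = 74.48 ✓.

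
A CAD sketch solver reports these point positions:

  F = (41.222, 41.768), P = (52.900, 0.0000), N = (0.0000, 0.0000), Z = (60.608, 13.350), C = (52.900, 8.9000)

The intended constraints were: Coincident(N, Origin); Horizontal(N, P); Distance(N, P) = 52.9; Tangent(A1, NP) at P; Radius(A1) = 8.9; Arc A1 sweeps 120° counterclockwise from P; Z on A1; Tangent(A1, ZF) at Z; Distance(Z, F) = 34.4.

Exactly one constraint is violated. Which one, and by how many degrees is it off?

Tangent(A1, ZF) at Z — off by 4.30°.

N = (0.00, 0.00) ✓; N.y = 0.00, P.y = 0.00 ✓; |NP| = 52.90 ✓; ∠(CP, PN) = 90.00° ✓; |CP| = 8.900 ✓; bearing(C→Z) − bearing(C→P) = 120.0° ✓; |CZ| = 8.900 ✓; ∠(CZ, ZF) = 85.70° ✗; |ZF| = 34.40 ✓.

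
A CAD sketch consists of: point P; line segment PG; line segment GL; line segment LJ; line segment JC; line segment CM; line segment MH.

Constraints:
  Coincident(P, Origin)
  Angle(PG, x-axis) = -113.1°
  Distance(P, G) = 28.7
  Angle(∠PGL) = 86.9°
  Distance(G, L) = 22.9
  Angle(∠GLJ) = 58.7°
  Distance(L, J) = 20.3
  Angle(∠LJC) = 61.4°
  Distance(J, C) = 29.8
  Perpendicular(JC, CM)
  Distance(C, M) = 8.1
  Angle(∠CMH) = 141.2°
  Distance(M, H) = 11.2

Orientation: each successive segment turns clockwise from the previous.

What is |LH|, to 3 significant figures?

13.1

P is at the origin; PG runs at -113.1° with length 28.7, so G = (-11.3, -26.4). ∠PGL = 86.9° gives GL at 154° from the x-axis; with |GL| = 22.9, L = (-31.8, -16.3). ∠GLJ = 58.7° gives LJ at 32.5° from the x-axis; with |LJ| = 20.3, J = (-14.7, -5.38). ∠LJC = 61.4° gives JC at -86.1° from the x-axis; with |JC| = 29.8, C = (-12.7, -35.1). The perpendicularity gives CM at right angles to JC, so CM runs at -176°; with |CM| = 8.1, M = (-20.7, -35.7). ∠CMH = 141.2° gives MH at 145° from the x-axis; with |MH| = 11.2, H = (-29.9, -29.3). Then |LH| = |H − L| = 13.1.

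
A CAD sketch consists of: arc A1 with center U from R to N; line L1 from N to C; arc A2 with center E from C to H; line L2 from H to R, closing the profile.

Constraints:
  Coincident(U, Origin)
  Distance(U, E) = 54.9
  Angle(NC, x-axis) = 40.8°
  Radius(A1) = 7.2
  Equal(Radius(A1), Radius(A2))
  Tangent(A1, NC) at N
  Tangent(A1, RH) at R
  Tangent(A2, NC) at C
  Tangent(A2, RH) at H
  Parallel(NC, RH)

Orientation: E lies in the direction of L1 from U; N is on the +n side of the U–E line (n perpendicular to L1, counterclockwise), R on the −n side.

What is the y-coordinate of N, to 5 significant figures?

5.4504

U is at the origin and E lies 54.9 along u from U, so E = 54.9·u = (41.559, 35.873). Tangency of A1 to both parallel lines with radius 7.2 puts N and R at U ± 7.2·n: N = (-4.7046, 5.4504), R = (4.7046, -5.4504). So N.y = 5.4504.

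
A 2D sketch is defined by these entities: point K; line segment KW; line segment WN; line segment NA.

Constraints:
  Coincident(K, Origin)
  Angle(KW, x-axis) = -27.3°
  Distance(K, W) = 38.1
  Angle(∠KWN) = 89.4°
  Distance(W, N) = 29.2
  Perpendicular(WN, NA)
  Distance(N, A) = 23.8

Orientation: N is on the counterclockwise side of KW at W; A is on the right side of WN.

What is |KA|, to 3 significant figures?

68.3

∠KWN = 89.4°, so WN runs at -27.3° + (180° − 89.4°) = 63.3° from the x-axis; with |WN| = 29.2, N = W + 29.2·(cos 63.3°, sin 63.3°) = (47.0, 8.61). The perpendicularity gives NA at right angles to WN; with |NA| = 23.8 on the right of WN, A = N + 23.8·(0.893, -0.449) = (68.2, -2.08). Then |KA| = |A − K| = 68.3.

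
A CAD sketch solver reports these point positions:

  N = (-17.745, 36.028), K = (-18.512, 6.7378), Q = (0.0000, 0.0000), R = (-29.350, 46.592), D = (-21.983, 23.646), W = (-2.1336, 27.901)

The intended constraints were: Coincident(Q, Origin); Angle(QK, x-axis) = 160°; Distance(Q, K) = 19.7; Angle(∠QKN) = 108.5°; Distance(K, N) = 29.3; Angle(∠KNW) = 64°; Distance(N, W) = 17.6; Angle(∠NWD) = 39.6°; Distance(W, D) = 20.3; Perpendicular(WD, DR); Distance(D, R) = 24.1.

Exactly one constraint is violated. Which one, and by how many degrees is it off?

Perpendicular(WD, DR) — off by 5.70°.

Q = (0.00, 0.00) ✓; QK at 160.0° ✓; |QK| = 19.70 ✓; ∠QKN = 108.5° ✓; |KN| = 29.30 ✓; ∠KNW = 64.00° ✓; |NW| = 17.60 ✓; ∠NWD = 39.60° ✓; |WD| = 20.30 ✓; ∠(WD, DR) = 84.30° ✗; |DR| = 24.10 ✓.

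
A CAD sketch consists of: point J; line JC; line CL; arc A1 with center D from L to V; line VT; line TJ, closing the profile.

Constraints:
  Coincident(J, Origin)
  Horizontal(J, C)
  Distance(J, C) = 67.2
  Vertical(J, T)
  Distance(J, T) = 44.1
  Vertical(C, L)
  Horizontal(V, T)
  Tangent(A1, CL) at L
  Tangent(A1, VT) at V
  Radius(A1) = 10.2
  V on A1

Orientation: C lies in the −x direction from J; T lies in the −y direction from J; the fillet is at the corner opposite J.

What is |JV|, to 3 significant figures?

72.1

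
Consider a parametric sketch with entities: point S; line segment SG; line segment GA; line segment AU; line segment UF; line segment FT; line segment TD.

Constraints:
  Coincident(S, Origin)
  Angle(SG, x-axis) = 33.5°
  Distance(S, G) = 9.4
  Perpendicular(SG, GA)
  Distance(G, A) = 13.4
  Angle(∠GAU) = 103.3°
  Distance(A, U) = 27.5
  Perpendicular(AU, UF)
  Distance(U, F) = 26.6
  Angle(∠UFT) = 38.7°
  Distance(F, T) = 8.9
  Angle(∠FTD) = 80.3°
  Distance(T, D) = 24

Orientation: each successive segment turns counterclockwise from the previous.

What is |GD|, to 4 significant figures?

46.28

S is at the origin; SG runs at 33.5° with length 9.4, so G = (7.839, 5.188). The perpendicularity gives GA at right angles to SG, so GA runs at 123.5°; with |GA| = 13.4, A = (0.4426, 16.36). ∠GAU = 103.3° gives AU at -159.8° from the x-axis; with |AU| = 27.5, U = (-25.37, 6.867). AU ⟂ UF, so UF runs at -69.80°; with |UF| = 26.6, F = (-16.18, -18.10). ∠UFT = 38.7° gives FT at 71.50° from the x-axis; with |FT| = 8.9, T = (-13.36, -9.657). ∠FTD = 80.3° gives TD at 171.2° from the x-axis; with |TD| = 24.0, D = (-37.07, -5.986). Then |GD| = |D − G| = 46.28.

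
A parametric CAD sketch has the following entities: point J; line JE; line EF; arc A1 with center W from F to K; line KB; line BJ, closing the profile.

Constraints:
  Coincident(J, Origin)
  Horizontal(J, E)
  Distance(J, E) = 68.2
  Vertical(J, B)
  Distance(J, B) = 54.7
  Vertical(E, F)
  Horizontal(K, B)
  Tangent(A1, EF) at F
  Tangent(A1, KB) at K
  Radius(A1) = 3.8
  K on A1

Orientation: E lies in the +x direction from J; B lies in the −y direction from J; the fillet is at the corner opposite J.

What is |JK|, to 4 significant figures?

84.50

J is at the origin; JE is horizontal with |JE| = 68.2 and E on the +x side, so E = (68.20, 0.000). JB is vertical with |JB| = 54.7 and B on the −y side, so B = (0.000, -54.70). The virtual corner opposite J is at (68.20, -54.70). Tangency of A1 to EF means the radius WF is perpendicular to EF and since A1 is tangent to KB there, WK ⟂ KB, with radius 3.8, so the center W sits 3.8 in from both sides at W = (64.40, -50.90). That places the tangent points at F = (68.20, -50.90) on EF and K = (64.40, -54.70) on KB. Then |JK| = |K − J| = 84.50.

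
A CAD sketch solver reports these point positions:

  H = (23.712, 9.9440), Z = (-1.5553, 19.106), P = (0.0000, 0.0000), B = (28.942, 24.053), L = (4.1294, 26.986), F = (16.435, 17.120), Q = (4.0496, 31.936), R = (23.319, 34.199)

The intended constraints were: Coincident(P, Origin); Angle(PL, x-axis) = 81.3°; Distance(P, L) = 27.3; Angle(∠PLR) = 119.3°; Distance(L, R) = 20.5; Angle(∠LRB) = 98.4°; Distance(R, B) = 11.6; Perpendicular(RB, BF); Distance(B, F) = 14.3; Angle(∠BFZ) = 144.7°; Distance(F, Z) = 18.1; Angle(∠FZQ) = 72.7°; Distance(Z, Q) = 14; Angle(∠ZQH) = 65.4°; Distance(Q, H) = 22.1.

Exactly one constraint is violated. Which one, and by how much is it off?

Distance(Q, H) = 22.1 — off by 7.40.

P = (0.00, 0.00) ✓; PL at 81.30° ✓; |PL| = 27.30 ✓; ∠PLR = 119.3° ✓; |LR| = 20.50 ✓; ∠LRB = 98.40° ✓; |RB| = 11.60 ✓; ∠(RB, BF) = 89.99° ✓; |BF| = 14.30 ✓; ∠BFZ = 144.7° ✓; |FZ| = 18.10 ✓; ∠FZQ = 72.70° ✓; |ZQ| = 14.00 ✓; ∠ZQH = 65.40° ✓; |QH| = 29.50 ✗.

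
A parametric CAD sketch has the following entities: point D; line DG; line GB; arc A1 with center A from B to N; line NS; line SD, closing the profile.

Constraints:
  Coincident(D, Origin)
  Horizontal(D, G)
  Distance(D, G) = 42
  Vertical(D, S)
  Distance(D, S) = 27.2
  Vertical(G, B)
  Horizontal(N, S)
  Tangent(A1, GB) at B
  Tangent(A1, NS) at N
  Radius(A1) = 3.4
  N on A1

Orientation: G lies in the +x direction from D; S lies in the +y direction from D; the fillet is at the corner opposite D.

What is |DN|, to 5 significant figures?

47.221

D is at the origin; DG is horizontal with |DG| = 42.0 and G on the +x side, so G = (42.000, 0.0000). DS is vertical with |DS| = 27.2 and S on the +y side, so S = (0.0000, 27.200). The virtual corner opposite D is at (42.000, 27.200). Tangency of A1 to GB means the radius AB is perpendicular to GB and tangency of A1 to NS means the radius AN is perpendicular to NS, with radius 3.4, so the center A sits 3.4 in from both sides at A = (38.600, 23.800). That places the tangent points at B = (42.000, 23.800) on GB and N = (38.600, 27.200) on NS. Then |DN| = |N − D| = 47.221.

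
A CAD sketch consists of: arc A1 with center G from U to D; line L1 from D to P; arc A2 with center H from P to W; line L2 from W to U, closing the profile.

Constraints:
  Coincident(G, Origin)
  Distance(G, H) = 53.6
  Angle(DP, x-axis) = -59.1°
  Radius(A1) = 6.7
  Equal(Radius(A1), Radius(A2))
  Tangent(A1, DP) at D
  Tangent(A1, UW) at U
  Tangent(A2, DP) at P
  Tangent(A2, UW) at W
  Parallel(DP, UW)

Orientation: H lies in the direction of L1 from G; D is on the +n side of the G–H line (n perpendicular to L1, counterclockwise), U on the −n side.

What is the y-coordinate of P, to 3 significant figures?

-42.6

The slot axis is L1's direction at -59.1°, so u = (cos -59.1°, sin -59.1°) = (0.514, -0.858) and n = (−sin -59.1°, cos -59.1°) = (0.858, 0.514). G is at the origin and H lies 53.6 along u from G, so H = 53.6·u = (27.5, -46.0). Tangency of A1 to both parallel lines with radius 6.7 puts D and U at G ± 6.7·n: D = (5.75, 3.44), U = (-5.75, -3.44). Equal radii place P and W the same way about H: P = H + 6.7·n = (33.3, -42.6), W = H − 6.7·n = (21.8, -49.4). So P.y = -42.6.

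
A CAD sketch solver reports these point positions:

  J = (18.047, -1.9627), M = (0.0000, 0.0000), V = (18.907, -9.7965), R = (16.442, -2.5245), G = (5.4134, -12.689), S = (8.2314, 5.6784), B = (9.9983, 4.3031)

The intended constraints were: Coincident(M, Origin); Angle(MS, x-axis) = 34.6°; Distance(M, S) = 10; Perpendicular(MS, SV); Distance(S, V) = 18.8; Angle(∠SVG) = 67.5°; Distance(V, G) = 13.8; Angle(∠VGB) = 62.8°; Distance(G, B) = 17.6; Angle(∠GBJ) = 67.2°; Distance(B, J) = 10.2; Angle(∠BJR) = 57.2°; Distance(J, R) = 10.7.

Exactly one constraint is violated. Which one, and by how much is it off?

Distance(J, R) = 10.7 — off by 9.00.

M = (0.00, 0.00) ✓; MS at 34.60° ✓; |MS| = 10.00 ✓; ∠(MS, SV) = 90.00° ✓; |SV| = 18.80 ✓; ∠SVG = 67.50° ✓; |VG| = 13.80 ✓; ∠VGB = 62.80° ✓; |GB| = 17.60 ✓; ∠GBJ = 67.20° ✓; |BJ| = 10.20 ✓; ∠BJR = 57.19° ✓; |JR| = 1.700 ✗.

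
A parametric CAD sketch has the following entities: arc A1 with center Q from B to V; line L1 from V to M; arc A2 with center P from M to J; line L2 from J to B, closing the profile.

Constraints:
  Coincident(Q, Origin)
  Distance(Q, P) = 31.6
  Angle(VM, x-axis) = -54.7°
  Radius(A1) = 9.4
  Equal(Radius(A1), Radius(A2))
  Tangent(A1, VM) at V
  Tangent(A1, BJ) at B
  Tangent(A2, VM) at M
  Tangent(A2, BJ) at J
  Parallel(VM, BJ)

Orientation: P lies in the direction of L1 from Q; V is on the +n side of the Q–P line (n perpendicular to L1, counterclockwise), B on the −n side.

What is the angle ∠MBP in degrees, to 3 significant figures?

14.2°

The slot axis is L1's direction at -54.7°, so u = (cos -54.7°, sin -54.7°) = (0.578, -0.816) and n = (−sin -54.7°, cos -54.7°) = (0.816, 0.578). Q is at the origin and P lies 31.6 along u from Q, so P = 31.6·u = (18.3, -25.8). Tangency of A1 to both parallel lines with radius 9.4 puts V and B at Q ± 9.4·n: V = (7.67, 5.43), B = (-7.67, -5.43). Equal radii place M and J the same way about P: M = P + 9.4·n = (25.9, -20.4), J = P − 9.4·n = (10.6, -31.2). Then cos ∠MBP = BM·BP / (|BM||BP|), giving 14.2°.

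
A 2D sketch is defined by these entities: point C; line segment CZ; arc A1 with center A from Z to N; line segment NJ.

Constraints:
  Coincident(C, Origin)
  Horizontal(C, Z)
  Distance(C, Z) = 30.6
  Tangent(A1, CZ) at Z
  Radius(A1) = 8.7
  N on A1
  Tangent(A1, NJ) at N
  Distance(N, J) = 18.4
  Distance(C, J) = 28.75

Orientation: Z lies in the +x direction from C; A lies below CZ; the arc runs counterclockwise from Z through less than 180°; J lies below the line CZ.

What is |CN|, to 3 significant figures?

23.1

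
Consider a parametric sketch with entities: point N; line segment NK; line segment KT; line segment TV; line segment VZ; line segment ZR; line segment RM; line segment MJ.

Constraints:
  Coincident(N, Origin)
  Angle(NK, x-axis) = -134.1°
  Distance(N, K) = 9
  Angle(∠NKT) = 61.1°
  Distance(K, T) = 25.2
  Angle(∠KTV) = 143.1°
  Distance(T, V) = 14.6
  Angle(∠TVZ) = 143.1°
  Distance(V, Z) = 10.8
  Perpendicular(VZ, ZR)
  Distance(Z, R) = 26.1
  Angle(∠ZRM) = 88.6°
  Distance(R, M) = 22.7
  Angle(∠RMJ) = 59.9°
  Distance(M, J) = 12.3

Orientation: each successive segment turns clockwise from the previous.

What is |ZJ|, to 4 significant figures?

22.17

∠ZRM = 88.6° gives RM at -148.2° from the x-axis; with |RM| = 22.7, M = (-4.626, 3.476). ∠RMJ = 59.9° gives MJ at 91.70° from the x-axis; with |MJ| = 12.3, J = (-4.990, 15.77). Then |ZJ| = |J − Z| = 22.17.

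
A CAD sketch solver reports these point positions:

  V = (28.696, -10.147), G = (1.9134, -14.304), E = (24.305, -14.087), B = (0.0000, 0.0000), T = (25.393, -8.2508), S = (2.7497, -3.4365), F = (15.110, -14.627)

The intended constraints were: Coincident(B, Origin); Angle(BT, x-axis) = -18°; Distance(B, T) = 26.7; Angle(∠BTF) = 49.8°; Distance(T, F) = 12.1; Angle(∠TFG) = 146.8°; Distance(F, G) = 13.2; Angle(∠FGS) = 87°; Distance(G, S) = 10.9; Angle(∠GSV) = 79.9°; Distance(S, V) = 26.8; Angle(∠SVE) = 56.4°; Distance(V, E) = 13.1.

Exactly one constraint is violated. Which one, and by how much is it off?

Distance(V, E) = 13.1 — off by 7.20.

B = (0.00, 0.00) ✓; BT at -18.00° ✓; |BT| = 26.70 ✓; ∠BTF = 49.80° ✓; |TF| = 12.10 ✓; ∠TFG = 146.8° ✓; |FG| = 13.20 ✓; ∠FGS = 87.00° ✓; |GS| = 10.90 ✓; ∠GSV = 79.90° ✓; |SV| = 26.80 ✓; ∠SVE = 56.40° ✓; |VE| = 5.900 ✗.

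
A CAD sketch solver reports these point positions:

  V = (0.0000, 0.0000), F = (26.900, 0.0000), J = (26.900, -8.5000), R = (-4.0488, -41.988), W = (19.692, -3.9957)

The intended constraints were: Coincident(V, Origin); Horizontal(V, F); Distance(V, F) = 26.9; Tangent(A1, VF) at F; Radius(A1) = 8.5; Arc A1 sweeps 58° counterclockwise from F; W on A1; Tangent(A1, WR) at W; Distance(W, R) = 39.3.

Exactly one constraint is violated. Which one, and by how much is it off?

Distance(W, R) = 39.3 — off by 5.50.

V = (0.00, 0.00) ✓; V.y = 0.00, F.y = 0.00 ✓; |VF| = 26.90 ✓; ∠(JF, FV) = 90.00° ✓; |JF| = 8.500 ✓; bearing(J→W) − bearing(J→F) = 58.00° ✓; |JW| = 8.500 ✓; ∠(JW, WR) = 90.00° ✓; |WR| = 44.80 ✗.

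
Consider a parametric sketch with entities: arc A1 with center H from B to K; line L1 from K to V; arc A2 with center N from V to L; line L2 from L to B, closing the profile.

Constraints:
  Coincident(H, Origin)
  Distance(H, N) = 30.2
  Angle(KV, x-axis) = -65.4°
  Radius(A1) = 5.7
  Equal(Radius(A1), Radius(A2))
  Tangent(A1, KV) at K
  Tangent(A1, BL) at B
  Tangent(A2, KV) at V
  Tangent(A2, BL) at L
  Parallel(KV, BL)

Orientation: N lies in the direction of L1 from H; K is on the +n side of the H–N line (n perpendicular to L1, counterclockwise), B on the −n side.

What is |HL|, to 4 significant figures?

30.73

The slot axis is L1's direction at -65.4°, so u = (cos -65.4°, sin -65.4°) = (0.4163, -0.9092) and n = (−sin -65.4°, cos -65.4°) = (0.9092, 0.4163). H is at the origin and N lies 30.2 along u from H, so N = 30.2·u = (12.57, -27.46). Tangency of A1 to both parallel lines with radius 5.7 puts K and B at H ± 5.7·n: K = (5.183, 2.373), B = (-5.183, -2.373). Equal radii place V and L the same way about N: V = N + 5.7·n = (17.75, -25.09), L = N − 5.7·n = (7.389, -29.83). Then |HL| = |L − H| = 30.73.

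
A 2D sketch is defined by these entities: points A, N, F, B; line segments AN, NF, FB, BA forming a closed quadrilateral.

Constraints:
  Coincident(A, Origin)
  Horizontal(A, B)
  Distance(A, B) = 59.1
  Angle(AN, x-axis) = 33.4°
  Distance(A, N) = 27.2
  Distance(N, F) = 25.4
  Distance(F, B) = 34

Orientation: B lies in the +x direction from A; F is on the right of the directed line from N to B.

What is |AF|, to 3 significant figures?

28.5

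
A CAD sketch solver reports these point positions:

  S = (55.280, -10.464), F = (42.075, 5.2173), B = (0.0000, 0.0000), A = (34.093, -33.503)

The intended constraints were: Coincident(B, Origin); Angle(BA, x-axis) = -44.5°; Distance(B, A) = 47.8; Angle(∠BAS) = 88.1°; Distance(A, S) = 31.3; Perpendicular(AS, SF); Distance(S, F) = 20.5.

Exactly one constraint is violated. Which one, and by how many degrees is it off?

Perpendicular(AS, SF) — off by 7.30°.

B = (0.00, 0.00) ✓; BA at -44.50° ✓; |BA| = 47.80 ✓; ∠BAS = 88.10° ✓; |AS| = 31.30 ✓; ∠(AS, SF) = 82.70° ✗; |SF| = 20.50 ✓.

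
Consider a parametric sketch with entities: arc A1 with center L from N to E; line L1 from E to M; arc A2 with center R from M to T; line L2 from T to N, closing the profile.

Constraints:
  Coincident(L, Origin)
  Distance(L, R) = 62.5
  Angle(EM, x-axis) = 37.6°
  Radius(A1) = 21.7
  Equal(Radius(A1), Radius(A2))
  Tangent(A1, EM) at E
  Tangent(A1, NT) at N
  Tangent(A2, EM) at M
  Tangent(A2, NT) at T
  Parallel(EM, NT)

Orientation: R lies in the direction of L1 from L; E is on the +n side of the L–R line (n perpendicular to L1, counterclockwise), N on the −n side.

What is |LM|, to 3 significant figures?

66.2

The slot axis is L1's direction at 37.6°, so u = (cos 37.6°, sin 37.6°) = (0.792, 0.610) and n = (−sin 37.6°, cos 37.6°) = (-0.610, 0.792). L is at the origin and R lies 62.5 along u from L, so R = 62.5·u = (49.5, 38.1). Tangency of A1 to both parallel lines with radius 21.7 puts E and N at L ± 21.7·n: E = (-13.2, 17.2), N = (13.2, -17.2). Equal radii place M and T the same way about R: M = R + 21.7·n = (36.3, 55.3), T = R − 21.7·n = (62.8, 20.9). Then |LM| = |M − L| = 66.2.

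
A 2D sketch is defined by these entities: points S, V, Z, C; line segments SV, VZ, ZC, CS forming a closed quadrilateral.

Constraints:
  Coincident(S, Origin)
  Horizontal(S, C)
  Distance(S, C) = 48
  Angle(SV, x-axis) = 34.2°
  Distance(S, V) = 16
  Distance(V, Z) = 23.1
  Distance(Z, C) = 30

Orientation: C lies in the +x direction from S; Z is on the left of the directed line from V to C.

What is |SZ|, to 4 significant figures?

39.02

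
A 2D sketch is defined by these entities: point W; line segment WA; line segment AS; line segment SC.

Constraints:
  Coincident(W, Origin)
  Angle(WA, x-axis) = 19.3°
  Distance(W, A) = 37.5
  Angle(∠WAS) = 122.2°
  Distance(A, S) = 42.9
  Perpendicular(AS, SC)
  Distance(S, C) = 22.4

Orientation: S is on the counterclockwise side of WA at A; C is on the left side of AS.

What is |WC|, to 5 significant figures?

63.572

W is at the origin; WA runs at 19.3° with length 37.5, so A = 37.5·(cos 19.3°, sin 19.3°) = (35.393, 12.394). ∠WAS = 122.2°, so AS runs at 19.3° + (180° − 122.2°) = 77.100° from the x-axis; with |AS| = 42.9, S = A + 42.9·(cos 77.100°, sin 77.100°) = (44.970, 54.212). AS is perpendicular to SC; with |SC| = 22.4 on the left of AS, C = S + 22.4·(-0.97476, 0.22325) = (23.135, 59.212). Then |WC| = |C − W| = 63.572.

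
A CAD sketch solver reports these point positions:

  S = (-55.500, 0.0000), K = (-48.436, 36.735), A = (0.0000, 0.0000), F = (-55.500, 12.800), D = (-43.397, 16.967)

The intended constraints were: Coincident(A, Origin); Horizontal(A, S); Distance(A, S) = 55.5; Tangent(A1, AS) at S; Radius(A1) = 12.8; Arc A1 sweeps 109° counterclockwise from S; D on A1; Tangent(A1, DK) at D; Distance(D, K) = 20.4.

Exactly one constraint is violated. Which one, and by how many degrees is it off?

Tangent(A1, DK) at D — off by 4.70°.

A = (0.00, 0.00) ✓; A.y = 0.00, S.y = 0.00 ✓; |AS| = 55.50 ✓; ∠(FS, SA) = 90.00° ✓; |FS| = 12.80 ✓; bearing(F→D) − bearing(F→S) = 109.0° ✓; |FD| = 12.80 ✓; ∠(FD, DK) = 94.70° ✗; |DK| = 20.40 ✓.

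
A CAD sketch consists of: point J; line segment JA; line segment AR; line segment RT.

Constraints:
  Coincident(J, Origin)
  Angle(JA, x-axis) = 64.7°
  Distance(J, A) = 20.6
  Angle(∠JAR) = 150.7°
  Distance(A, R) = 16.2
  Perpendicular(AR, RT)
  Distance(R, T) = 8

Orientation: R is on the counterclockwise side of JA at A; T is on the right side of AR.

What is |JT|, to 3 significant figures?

38.7

J is at the origin; JA runs at 64.7° with length 20.6, so A = 20.6·(cos 64.7°, sin 64.7°) = (8.80, 18.6). ∠JAR = 150.7°, so AR runs at 64.7° + (180° − 150.7°) = 94.0° from the x-axis; with |AR| = 16.2, R = A + 16.2·(cos 94.0°, sin 94.0°) = (7.67, 34.8). The perpendicularity gives RT at right angles to AR; with |RT| = 8.0 on the right of AR, T = R + 8.0·(0.998, 0.0698) = (15.7, 35.3). Then |JT| = |T − J| = 38.7.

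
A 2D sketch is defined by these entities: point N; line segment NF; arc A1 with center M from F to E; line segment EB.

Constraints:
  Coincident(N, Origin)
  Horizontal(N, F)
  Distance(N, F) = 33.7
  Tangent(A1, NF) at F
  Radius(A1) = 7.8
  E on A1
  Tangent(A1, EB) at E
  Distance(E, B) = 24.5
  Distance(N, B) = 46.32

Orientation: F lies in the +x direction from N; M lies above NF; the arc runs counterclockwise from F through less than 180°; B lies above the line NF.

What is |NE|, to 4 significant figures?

42.32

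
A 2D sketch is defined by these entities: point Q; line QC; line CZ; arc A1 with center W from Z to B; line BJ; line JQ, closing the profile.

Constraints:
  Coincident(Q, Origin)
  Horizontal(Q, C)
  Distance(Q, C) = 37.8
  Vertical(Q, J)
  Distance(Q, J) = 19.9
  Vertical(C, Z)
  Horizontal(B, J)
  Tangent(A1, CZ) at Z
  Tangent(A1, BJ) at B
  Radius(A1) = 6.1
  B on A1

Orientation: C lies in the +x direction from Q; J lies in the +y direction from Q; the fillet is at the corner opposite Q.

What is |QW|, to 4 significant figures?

34.57

Q is at the origin; QC is horizontal with |QC| = 37.8 and C on the +x side, so C = (37.80, 0.000). QJ is vertical with |QJ| = 19.9 and J on the +y side, so J = (0.000, 19.90). The virtual corner opposite Q is at (37.80, 19.90). The tangent condition forces WZ to be normal to CZ and since A1 is tangent to BJ there, WB ⟂ BJ, with radius 6.1, so the center W sits 6.1 in from both sides at W = (31.70, 13.80). Then |QW| = |W − Q| = 34.57.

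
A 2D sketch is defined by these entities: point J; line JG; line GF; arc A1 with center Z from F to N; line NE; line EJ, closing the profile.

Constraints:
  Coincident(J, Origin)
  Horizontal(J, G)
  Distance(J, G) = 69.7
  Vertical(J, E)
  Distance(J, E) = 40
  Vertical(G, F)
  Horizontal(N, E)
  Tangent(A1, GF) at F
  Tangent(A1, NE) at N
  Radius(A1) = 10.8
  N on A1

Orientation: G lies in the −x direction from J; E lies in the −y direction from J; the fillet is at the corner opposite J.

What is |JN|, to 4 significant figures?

71.20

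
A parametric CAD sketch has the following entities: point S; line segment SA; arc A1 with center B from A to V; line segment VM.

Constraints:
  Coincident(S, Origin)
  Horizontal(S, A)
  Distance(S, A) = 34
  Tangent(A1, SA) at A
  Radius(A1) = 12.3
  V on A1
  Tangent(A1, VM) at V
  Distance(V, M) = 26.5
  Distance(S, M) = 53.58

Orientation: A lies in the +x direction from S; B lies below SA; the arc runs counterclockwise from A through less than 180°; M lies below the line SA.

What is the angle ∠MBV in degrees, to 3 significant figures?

65.1°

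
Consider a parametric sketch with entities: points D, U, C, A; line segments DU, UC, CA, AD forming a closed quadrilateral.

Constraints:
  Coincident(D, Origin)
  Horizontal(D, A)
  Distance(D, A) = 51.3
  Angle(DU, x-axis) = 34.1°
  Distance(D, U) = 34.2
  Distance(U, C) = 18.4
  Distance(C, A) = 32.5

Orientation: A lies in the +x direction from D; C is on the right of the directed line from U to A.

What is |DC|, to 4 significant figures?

19.26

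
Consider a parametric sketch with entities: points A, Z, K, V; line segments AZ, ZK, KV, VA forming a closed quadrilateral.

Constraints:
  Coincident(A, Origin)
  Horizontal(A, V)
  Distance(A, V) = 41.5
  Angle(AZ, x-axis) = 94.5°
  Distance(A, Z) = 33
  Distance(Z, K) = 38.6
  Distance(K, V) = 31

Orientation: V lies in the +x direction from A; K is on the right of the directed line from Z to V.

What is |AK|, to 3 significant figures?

11.2

Checks: |ZK| = 38.60 ✓; |KV| = 31.00 ✓.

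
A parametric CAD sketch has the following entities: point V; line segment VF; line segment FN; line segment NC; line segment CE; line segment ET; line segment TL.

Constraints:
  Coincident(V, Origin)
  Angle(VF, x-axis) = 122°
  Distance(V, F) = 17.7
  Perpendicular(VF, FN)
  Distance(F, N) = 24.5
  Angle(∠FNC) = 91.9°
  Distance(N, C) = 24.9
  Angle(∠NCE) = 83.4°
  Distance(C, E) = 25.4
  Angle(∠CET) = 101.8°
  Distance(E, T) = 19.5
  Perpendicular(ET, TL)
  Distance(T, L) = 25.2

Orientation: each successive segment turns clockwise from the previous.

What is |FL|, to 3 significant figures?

22.6

V is at the origin; VF runs at 122.0° with length 17.7, so F = (-9.38, 15.0). VF is perpendicular to FN, so FN runs at 32.0°; with |FN| = 24.5, N = (11.4, 28.0). ∠FNC = 91.9° gives NC at -56.1° from the x-axis; with |NC| = 24.9, C = (25.3, 7.33). ∠NCE = 83.4° gives CE at -153° from the x-axis; with |CE| = 25.4, E = (2.71, -4.32). ∠CET = 101.8° gives ET at 129° from the x-axis; with |ET| = 19.5, T = (-9.58, 10.8). ET ⟂ TL, so TL runs at 39.1°; with |TL| = 25.2, L = (9.97, 26.7). Then |FL| = |L − F| = 22.6.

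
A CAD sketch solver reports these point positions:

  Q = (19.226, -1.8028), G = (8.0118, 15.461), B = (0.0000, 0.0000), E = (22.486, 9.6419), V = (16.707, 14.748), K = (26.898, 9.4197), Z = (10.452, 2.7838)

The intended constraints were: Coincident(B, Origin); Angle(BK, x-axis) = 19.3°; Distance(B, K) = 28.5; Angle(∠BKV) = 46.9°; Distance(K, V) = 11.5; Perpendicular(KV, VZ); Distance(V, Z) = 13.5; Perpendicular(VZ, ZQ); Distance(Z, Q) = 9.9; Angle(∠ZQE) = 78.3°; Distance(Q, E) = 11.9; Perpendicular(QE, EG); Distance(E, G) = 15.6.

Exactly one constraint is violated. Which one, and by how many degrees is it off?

Perpendicular(QE, EG) — off by 6.00°.

B = (0.00, 0.00) ✓; BK at 19.30° ✓; |BK| = 28.50 ✓; ∠BKV = 46.90° ✓; |KV| = 11.50 ✓; ∠(KV, VZ) = 90.00° ✓; |VZ| = 13.50 ✓; ∠(VZ, ZQ) = 90.00° ✓; |ZQ| = 9.901 ✓; ∠ZQE = 78.30° ✓; |QE| = 11.90 ✓; ∠(QE, EG) = 84.00° ✗; |EG| = 15.60 ✓.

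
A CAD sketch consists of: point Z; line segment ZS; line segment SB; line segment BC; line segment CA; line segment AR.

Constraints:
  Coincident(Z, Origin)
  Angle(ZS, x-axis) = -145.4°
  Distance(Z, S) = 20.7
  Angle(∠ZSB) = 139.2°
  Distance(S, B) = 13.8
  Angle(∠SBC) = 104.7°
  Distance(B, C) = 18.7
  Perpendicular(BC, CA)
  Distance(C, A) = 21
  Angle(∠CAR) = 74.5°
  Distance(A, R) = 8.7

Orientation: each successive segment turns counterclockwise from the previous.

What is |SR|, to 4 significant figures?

14.81

BC is perpendicular to CA, so CA runs at 60.70°; with |CA| = 21.0, A = (6.067, -15.95). ∠CAR = 74.5° gives AR at 166.2° from the x-axis; with |AR| = 8.7, R = (-2.382, -13.87). Then |SR| = |R − S| = 14.81.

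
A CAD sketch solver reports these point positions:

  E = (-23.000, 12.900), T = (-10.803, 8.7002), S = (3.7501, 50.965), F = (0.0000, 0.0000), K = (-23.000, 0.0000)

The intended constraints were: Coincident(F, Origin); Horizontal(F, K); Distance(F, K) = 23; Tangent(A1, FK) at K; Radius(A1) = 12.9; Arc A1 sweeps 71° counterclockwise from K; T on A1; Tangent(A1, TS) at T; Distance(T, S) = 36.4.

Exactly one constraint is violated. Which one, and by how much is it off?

Distance(T, S) = 36.4 — off by 8.30.

F = (0.00, 0.00) ✓; F.y = 0.00, K.y = 0.00 ✓; |FK| = 23.00 ✓; ∠(EK, KF) = 90.00° ✓; |EK| = 12.90 ✓; bearing(E→T) − bearing(E→K) = 71.00° ✓; |ET| = 12.90 ✓; ∠(ET, TS) = 90.00° ✓; |TS| = 44.70 ✗.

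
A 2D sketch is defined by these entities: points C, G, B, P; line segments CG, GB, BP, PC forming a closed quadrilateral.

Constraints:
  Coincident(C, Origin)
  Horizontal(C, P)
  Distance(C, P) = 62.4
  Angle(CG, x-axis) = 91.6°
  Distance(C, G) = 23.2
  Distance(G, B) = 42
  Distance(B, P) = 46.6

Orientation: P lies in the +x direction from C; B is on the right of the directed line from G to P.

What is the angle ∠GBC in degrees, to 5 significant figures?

24.980°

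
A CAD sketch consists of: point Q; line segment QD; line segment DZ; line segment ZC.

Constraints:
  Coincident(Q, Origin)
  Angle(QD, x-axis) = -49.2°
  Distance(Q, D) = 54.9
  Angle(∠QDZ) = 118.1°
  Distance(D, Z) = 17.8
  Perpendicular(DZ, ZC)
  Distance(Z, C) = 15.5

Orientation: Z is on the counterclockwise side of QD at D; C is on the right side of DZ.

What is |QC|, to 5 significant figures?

77.414

Q is at the origin; QD runs at -49.2° with length 54.9, so D = 54.9·(cos -49.2°, sin -49.2°) = (35.873, -41.559). ∠QDZ = 118.1°, so DZ runs at -49.2° + (180° − 118.1°) = 12.700° from the x-axis; with |DZ| = 17.8, Z = D + 17.8·(cos 12.700°, sin 12.700°) = (53.237, -37.646). DZ is perpendicular to ZC; with |ZC| = 15.5 on the right of DZ, C = Z + 15.5·(0.21985, -0.97553) = (56.645, -52.767). Then |QC| = |C − Q| = 77.414.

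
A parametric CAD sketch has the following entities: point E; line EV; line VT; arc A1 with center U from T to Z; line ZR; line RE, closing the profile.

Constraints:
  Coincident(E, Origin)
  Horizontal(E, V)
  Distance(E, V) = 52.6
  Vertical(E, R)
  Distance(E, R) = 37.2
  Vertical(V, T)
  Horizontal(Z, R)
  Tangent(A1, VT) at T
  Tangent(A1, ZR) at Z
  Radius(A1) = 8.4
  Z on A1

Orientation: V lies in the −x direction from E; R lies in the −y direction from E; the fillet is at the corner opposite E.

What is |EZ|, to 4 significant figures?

57.77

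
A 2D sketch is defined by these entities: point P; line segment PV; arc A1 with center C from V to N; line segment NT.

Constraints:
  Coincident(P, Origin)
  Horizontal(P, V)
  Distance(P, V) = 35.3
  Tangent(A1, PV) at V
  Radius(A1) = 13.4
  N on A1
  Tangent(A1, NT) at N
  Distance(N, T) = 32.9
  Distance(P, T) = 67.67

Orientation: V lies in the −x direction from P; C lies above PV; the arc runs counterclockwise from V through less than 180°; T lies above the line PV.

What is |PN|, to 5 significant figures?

34.783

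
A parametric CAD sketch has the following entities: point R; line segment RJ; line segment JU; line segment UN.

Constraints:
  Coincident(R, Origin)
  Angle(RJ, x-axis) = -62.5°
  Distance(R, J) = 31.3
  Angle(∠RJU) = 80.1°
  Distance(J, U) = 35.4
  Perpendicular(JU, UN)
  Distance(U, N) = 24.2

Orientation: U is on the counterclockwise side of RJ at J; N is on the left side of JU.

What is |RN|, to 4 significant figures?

30.74

∠RJU = 80.1°, so JU runs at -62.5° + (180° − 80.1°) = 37.40° from the x-axis; with |JU| = 35.4, U = J + 35.4·(cos 37.40°, sin 37.40°) = (42.58, -6.262). The perpendicularity gives UN at right angles to JU; with |UN| = 24.2 on the left of JU, N = U + 24.2·(-0.6074, 0.7944) = (27.88, 12.96). Then |RN| = |N − R| = 30.74.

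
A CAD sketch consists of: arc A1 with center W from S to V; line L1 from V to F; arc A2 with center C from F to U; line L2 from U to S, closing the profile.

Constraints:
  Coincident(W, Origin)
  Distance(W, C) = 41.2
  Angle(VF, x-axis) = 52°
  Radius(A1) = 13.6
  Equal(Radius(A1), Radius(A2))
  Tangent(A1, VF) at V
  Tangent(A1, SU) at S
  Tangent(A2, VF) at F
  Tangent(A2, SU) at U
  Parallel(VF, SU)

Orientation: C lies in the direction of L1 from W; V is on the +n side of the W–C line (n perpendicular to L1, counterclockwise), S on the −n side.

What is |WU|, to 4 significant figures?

43.39

Tangency of A1 to both parallel lines with radius 13.6 puts V and S at W ± 13.6·n: V = (-10.72, 8.373), S = (10.72, -8.373). Equal radii place F and U the same way about C: F = C + 13.6·n = (14.65, 40.84), U = C − 13.6·n = (36.08, 24.09). Then |WU| = |U − W| = 43.39.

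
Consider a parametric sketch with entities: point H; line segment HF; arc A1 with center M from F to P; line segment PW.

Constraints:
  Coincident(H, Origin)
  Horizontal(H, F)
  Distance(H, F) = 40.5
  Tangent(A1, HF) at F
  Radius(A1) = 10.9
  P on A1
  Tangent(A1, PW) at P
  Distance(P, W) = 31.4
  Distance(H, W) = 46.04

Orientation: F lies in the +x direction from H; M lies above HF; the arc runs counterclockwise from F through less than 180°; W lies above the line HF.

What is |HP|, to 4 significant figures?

51.29

H is at the origin; H and F share the same y with |HF| = 40.5 and F on the +x side, so F = (40.50, 0.000). Tangency of A1 to HF means the radius MF is perpendicular to HF, so M = F + (0, 10.9) = (40.50, 10.90). Since MP ⟂ PW (tangency), |MW| = √(10.9² + 31.4²) = 33.24 regardless of where P sits on A1. So W lies on both circle(H, 46.04) and circle(M, 33.24); the above-HF intersection is W = (23.61, 39.53). P is the foot of the tangent from W: P = (47.55, 19.21).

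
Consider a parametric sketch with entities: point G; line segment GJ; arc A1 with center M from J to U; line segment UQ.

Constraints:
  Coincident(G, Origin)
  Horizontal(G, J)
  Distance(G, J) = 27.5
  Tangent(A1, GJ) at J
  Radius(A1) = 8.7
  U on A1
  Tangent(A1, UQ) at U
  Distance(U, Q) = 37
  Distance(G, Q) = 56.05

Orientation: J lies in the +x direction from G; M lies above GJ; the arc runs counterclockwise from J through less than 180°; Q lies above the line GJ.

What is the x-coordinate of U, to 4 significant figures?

36.12

G is at the origin; GJ is horizontal with |GJ| = 27.5 and J on the +x side, so J = (27.50, 0.000). A1 meets GJ tangentially, so MJ is at right angles to GJ, so M = J + (0, 8.7) = (27.50, 8.700). Since MU ⟂ UQ (tangency), |MQ| = √(8.7² + 37.0²) = 38.01 regardless of where U sits on A1. So Q lies on both circle(G, 56.05) and circle(M, 38.01); the above-GJ intersection is Q = (31.26, 46.52). U is the foot of the tangent from Q: U = (36.12, 9.844).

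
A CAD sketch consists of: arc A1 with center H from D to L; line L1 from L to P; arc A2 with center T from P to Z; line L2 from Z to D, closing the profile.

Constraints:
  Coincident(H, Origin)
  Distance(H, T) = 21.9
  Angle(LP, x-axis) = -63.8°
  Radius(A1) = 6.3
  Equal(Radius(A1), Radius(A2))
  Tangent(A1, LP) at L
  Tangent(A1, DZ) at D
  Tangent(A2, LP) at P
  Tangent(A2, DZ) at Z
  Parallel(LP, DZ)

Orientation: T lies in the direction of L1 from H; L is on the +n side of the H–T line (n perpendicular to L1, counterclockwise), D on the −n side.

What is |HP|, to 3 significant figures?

22.8

Tangency of A1 to both parallel lines with radius 6.3 puts L and D at H ± 6.3·n: L = (5.65, 2.78), D = (-5.65, -2.78). Equal radii place P and Z the same way about T: P = T + 6.3·n = (15.3, -16.9), Z = T − 6.3·n = (4.02, -22.4). Then |HP| = |P − H| = 22.8.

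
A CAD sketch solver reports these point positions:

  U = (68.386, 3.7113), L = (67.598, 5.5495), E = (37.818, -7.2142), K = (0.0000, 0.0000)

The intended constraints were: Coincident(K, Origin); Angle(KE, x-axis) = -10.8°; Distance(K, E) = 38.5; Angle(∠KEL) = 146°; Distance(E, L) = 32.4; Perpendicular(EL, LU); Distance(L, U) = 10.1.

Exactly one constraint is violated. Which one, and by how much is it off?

Distance(L, U) = 10.1 — off by 8.10.

K = (0.00, 0.00) ✓; KE at -10.80° ✓; |KE| = 38.50 ✓; ∠KEL = 146.0° ✓; |EL| = 32.40 ✓; ∠(EL, LU) = 90.00° ✓; |LU| = 2.000 ✗.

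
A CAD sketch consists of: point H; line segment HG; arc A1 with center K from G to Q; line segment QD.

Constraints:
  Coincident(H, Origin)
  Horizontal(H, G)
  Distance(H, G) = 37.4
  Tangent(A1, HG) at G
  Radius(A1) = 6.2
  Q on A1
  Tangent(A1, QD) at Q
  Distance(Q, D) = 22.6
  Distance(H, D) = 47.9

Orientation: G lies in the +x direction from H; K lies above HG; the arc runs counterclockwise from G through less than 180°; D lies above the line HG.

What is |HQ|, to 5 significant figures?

44.087

H is at the origin; HG is horizontal with |HG| = 37.4 and G on the +x side, so G = (37.400, 0.0000). A1 meets HG tangentially, so KG is at right angles to HG, so K = G + (0, 6.2) = (37.400, 6.2000). Since KQ ⟂ QD (tangency), |KD| = √(6.2² + 22.6²) = 23.435 regardless of where Q sits on A1. So D lies on both circle(H, 47.9) and circle(K, 23.435); the above-HG intersection is D = (37.633, 29.634). Q is the foot of the tangent from D: Q = (43.395, 7.7807).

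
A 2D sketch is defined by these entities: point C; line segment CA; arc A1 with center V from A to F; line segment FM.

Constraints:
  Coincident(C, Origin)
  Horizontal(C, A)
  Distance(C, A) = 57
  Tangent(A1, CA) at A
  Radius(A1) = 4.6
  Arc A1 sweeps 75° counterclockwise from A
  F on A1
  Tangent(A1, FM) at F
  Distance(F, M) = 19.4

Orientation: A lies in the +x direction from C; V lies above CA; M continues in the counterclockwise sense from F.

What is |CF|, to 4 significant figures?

61.54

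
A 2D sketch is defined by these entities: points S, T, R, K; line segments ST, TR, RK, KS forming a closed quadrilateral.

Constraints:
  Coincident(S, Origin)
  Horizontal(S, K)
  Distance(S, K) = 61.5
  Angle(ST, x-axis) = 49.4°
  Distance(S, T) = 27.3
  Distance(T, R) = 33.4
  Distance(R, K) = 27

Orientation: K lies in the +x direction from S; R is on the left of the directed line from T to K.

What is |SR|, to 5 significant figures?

56.648

S is at the origin; S and K share the same y with |SK| = 61.5 and K in +x, so K = (61.5, 0). ST runs at 49.4° with |ST| = 27.3, so T = (17.766, 20.728). R is determined by |TR| = 33.4 and |RK| = 27.0 together: it lies at the intersection of circle(T, 33.4) and circle(K, 27.0). With |TK| = 48.397, the foot of the radical line on TK is 28.192 from T and the perpendicular offset is √(33.4² − 28.192²) = 17.910. Taking the left-of-TK solution: R = (50.912, 24.838).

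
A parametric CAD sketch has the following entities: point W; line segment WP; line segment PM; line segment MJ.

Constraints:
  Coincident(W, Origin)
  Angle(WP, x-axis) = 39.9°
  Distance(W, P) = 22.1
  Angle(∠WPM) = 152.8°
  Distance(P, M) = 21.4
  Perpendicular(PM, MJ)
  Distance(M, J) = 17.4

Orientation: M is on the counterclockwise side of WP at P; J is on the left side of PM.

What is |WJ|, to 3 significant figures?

41.7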